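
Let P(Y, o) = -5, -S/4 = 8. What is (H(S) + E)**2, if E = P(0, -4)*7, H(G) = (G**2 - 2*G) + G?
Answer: 1042441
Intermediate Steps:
S = -32 (S = -4*8 = -32)
H(G) = G**2 - G
E = -35 (E = -5*7 = -35)
(H(S) + E)**2 = (-32*(-1 - 32) - 35)**2 = (-32*(-33) - 35)**2 = (1056 - 35)**2 = 1021**2 = 1042441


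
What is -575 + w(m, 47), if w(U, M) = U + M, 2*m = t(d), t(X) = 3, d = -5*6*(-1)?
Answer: -1053/2 ≈ -526.50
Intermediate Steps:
d = 30 (d = -30*(-1) = 30)
m = 3/2 (m = (½)*3 = 3/2 ≈ 1.5000)
w(U, M) = M + U
-575 + w(m, 47) = -575 + (47 + 3/2) = -575 + 97/2 = -1053/2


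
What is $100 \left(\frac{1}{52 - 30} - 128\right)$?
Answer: $- \frac{140750}{11} \approx -12795.0$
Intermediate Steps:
$100 \left(\frac{1}{52 - 30} - 128\right) = 100 \left(\frac{1}{22} - 128\right) = 100 \left(- \frac{2815}{22}\right) = - \frac{140750}{11}$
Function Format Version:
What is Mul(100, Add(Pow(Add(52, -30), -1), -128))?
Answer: Rational(-140750, 11) ≈ -12795.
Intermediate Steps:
Mul(100, Add(Pow(Add(52, -30), -1), -128)) = Mul(100, Add(Pow(22, -1), -128)) = Mul(100, Add(Rational(1, 22), -128)) = Mul(100, Rational(-2815, 22)) = Rational(-140750, 11)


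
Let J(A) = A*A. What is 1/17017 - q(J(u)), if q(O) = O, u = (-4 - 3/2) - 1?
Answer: -2875869/68068 ≈ -42.250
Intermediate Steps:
u = -13/2 (u = (-4 - 3*½) - 1 = (-4 - 3/2) - 1 = -11/2 - 1 = -13/2 ≈ -6.5000)
J(A) = A²
1/17017 - q(J(u)) = 1/17017 - (-13/2)² = 1/17017 - 1*169/4 = 1/17017 - 169/4 = -2875869/68068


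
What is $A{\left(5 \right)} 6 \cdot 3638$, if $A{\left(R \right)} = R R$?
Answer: $545700$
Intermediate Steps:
$A{\left(R \right)} = R^{2}$
$A{\left(5 \right)} 6 \cdot 3638 = 5^{2} \cdot 6 \cdot 3638 = 25 \cdot 21828 = 545700$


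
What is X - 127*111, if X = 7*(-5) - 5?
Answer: -14137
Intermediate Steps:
X = -40 (X = -35 - 5 = -40)
X - 127*111 = -40 - 127*111 = -40 - 14097 = -14137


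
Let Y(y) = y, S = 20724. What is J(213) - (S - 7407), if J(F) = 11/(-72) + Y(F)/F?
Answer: -958763/72 ≈ -13316.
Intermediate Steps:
J(F) = 61/72 (J(F) = 11/(-72) + F/F = 11*(-1/72) + 1 = -11/72 + 1 = 61/72)
J(213) - (S - 7407) = 61/72 - (20724 - 7407) = 61/72 - 1*13317 = 61/72 - 13317 = -958763/72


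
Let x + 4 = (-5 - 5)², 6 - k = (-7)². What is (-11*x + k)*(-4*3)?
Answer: 13188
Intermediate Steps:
k = -43 (k = 6 - 1*(-7)² = 6 - 1*49 = 6 - 49 = -43)
x = 96 (x = -4 + (-5 - 5)² = -4 + (-10)² = -4 + 100 = 96)
(-11*x + k)*(-4*3) = (-11*96 - 43)*(-4*3) = (-1056 - 43)*(-12) = -1099*(-12) = 13188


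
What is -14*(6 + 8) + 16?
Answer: -180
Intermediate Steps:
-14*(6 + 8) + 16 = -14*14 + 16 = -196 + 16 = -180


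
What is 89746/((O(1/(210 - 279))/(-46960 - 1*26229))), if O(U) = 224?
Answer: -3284209997/112 ≈ -2.9323e+7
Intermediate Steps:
89746/((O(1/(210 - 279))/(-46960 - 1*26229))) = 89746/((224/(-46960 - 1*26229))) = 89746/((224/(-46960 - 26229))) = 89746/((224/(-73189))) = 89746/((224*(-1/73189))) = 89746/(-224/73189) = 89746*(-73189/224) = -3284209997/112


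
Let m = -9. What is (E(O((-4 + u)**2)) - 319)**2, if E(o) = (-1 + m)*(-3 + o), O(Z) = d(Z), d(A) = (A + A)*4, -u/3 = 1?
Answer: 17715681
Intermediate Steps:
u = -3 (u = -3*1 = -3)
d(A) = 8*A (d(A) = (2*A)*4 = 8*A)
O(Z) = 8*Z
E(o) = 30 - 10*o (E(o) = (-1 - 9)*(-3 + o) = -10*(-3 + o) = 30 - 10*o)
(E(O((-4 + u)**2)) - 319)**2 = ((30 - 80*(-4 - 3)**2) - 319)**2 = ((30 - 80*(-7)**2) - 319)**2 = ((30 - 80*49) - 319)**2 = ((30 - 10*392) - 319)**2 = ((30 - 3920) - 319)**2 = (-3890 - 319)**2 = (-4209)**2 = 17715681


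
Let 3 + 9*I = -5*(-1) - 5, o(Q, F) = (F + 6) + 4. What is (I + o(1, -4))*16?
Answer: 272/3 ≈ 90.667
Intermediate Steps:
o(Q, F) = 10 + F (o(Q, F) = (6 + F) + 4 = 10 + F)
I = -⅓ (I = -⅓ + (-5*(-1) - 5)/9 = -⅓ + (5 - 5)/9 = -⅓ + (⅑)*0 = -⅓ + 0 = -⅓ ≈ -0.33333)
(I + o(1, -4))*16 = (-⅓ + (10 - 4))*16 = (-⅓ + 6)*16 = (17/3)*16 = 272/3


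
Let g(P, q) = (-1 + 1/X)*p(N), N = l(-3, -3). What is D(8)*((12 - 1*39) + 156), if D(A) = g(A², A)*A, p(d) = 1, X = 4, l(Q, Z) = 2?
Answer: -774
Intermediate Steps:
N = 2
g(P, q) = -¾ (g(P, q) = (-1 + 1/4)*1 = (-1 + ¼)*1 = -¾*1 = -¾)
D(A) = -3*A/4
D(8)*((12 - 1*39) + 156) = (-¾*8)*((12 - 1*39) + 156) = -6*((12 - 39) + 156) = -6*(-27 + 156) = -6*129 = -774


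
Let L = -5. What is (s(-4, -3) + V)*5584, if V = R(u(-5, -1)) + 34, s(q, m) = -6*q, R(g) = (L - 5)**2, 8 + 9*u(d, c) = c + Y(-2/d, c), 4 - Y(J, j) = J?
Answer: 882272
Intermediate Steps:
Y(J, j) = 4 - J
u(d, c) = -4/9 + c/9 + 2/(9*d) (u(d, c) = -8/9 + (c + (4 - (-2)/d))/9 = -8/9 + (c + (4 + 2/d))/9 = -8/9 + (4 + c + 2/d)/9 = -8/9 + (4/9 + c/9 + 2/(9*d)) = -4/9 + c/9 + 2/(9*d))
R(g) = 100 (R(g) = (-5 - 5)**2 = (-10)**2 = 100)
V = 134 (V = 100 + 34 = 134)
(s(-4, -3) + V)*5584 = (-6*(-4) + 134)*5584 = (24 + 134)*5584 = 158*5584 = 882272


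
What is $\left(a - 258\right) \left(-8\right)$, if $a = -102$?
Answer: $2880$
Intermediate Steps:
$\left(a - 258\right) \left(-8\right) = \left(-102 - 258\right) \left(-8\right) = \left(-360\right) \left(-8\right) = 2880$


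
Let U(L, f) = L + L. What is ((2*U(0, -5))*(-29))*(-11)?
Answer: 0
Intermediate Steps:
U(L, f) = 2*L
((2*U(0, -5))*(-29))*(-11) = ((2*(2*0))*(-29))*(-11) = ((2*0)*(-29))*(-11) = (0*(-29))*(-11) = 0*(-11) = 0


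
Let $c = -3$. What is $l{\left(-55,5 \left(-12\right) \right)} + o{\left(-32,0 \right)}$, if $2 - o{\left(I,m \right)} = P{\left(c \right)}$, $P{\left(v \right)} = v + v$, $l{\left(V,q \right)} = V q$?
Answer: $3308$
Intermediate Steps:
$P{\left(v \right)} = 2 v$
$o{\left(I,m \right)} = 8$ ($o{\left(I,m \right)} = 2 - 2 \left(-3\right) = 2 - -6 = 2 + 6 = 8$)
$l{\left(-55,5 \left(-12\right) \right)} + o{\left(-32,0 \right)} = - 55 \cdot 5 \left(-12\right) + 8 = \left(-55\right) \left(-60\right) + 8 = 3300 + 8 = 3308$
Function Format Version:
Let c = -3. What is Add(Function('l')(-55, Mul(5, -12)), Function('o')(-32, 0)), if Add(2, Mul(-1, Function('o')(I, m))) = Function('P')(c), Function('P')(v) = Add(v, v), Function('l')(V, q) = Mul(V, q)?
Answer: 3308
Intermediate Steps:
Function('P')(v) = Mul(2, v)
Function('o')(I, m) = 8 (Function('o')(I, m) = Add(2, Mul(-1, Mul(2, -3))) = Add(2, Mul(-1, -6)) = Add(2, 6) = 8)
Add(Function('l')(-55, Mul(5, -12)), Function('o')(-32, 0)) = Add(Mul(-55, Mul(5, -12)), 8) = Add(Mul(-55, -60), 8) = Add(3300, 8) = 3308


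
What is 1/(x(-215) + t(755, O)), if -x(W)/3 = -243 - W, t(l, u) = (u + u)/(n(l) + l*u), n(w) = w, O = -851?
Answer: 320875/26954351 ≈ 0.011904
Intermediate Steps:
t(l, u) = 2*u/(l + l*u) (t(l, u) = (u + u)/(l + l*u) = (2*u)/(l + l*u) = 2*u/(l + l*u))
x(W) = 729 + 3*W (x(W) = -3*(-243 - W) = 729 + 3*W)
1/(x(-215) + t(755, O)) = 1/((729 + 3*(-215)) + 2*(-851)/(755*(1 - 851))) = 1/((729 - 645) + 2*(-851)*(1/755)/(-850)) = 1/(84 + 2*(-851)*(1/755)*(-1/850)) = 1/(84 + 851/320875) = 1/(26954351/320875) = 320875/26954351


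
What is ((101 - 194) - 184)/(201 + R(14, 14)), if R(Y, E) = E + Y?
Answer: -277/229 ≈ -1.2096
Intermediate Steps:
((101 - 194) - 184)/(201 + R(14, 14)) = ((101 - 194) - 184)/(201 + (14 + 14)) = (-93 - 184)/(201 + 28) = -277/229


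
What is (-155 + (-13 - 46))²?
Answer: 45796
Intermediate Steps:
(-155 + (-13 - 46))² = (-155 - 59)² = (-214)² = 45796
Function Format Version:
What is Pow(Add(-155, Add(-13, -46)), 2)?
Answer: 45796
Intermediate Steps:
Pow(Add(-155, Add(-13, -46)), 2) = Pow(Add(-155, -59), 2) = Pow(-214, 2) = 45796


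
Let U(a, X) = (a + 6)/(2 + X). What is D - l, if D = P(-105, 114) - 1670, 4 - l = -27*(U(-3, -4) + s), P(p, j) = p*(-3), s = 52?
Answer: -5445/2 ≈ -2722.5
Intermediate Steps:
P(p, j) = -3*p
U(a, X) = (6 + a)/(2 + X)
l = 2735/2 (l = 4 - (-27)*((6 - 3)/(2 - 4) + 52) = 4 - (-27)*(3/(-2) + 52) = 4 - (-27)*(-½*3 + 52) = 4 - (-27)*(-3/2 + 52) = 4 - (-27)*101/2 = 4 - 1*(-2727/2) = 4 + 2727/2 = 2735/2 ≈ 1367.5)
D = -1355 (D = -3*(-105) - 1670 = 315 - 1670 = -1355)
D - l = -1355 - 1*2735/2 = -1355 - 2735/2 = -5445/2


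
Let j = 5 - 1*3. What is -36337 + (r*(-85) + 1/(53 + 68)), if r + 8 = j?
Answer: -4335066/121 ≈ -35827.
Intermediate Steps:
j = 2 (j = 5 - 3 = 2)
r = -6 (r = -8 + 2 = -6)
-36337 + (r*(-85) + 1/(53 + 68)) = -36337 + (-6*(-85) + 1/(53 + 68)) = -36337 + (510 + 1/121) = -36337 + 61711/121 = -4335066/121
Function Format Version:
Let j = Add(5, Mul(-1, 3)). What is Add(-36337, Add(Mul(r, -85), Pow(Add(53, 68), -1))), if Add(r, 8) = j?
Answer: Rational(-4335066, 121) ≈ -35827.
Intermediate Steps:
j = 2 (j = Add(5, -3) = 2)
r = -6 (r = Add(-8, 2) = -6)
Add(-36337, Add(Mul(r, -85), Pow(Add(53, 68), -1))) = Add(-36337, Add(Mul(-6, -85), Pow(Add(53, 68), -1))) = Add(-36337, Add(510, Pow(121, -1))) = Add(-36337, Add(510, Rational(1, 121))) = Add(-36337, Rational(61711, 121)) = Rational(-4335066, 121)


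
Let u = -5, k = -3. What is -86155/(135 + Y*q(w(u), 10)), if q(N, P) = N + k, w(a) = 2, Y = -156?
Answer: -86155/291 ≈ -296.07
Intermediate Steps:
q(N, P) = -3 + N (q(N, P) = N - 3 = -3 + N)
-86155/(135 + Y*q(w(u), 10)) = -86155/(135 - 156*(-3 + 2)) = -86155/(135 - 156*(-1)) = -86155/(135 + 156) = -86155/291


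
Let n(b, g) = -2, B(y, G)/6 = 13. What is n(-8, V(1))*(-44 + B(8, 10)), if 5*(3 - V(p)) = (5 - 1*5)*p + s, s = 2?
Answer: -68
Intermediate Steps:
B(y, G) = 78 (B(y, G) = 6*13 = 78)
V(p) = 13/5 (V(p) = 3 - ((5 - 1*5)*p + 2)/5 = 3 - ((5 - 5)*p + 2)/5 = 3 - (0*p + 2)/5 = 3 - (0 + 2)/5 = 3 - ⅕*2 = 3 - ⅖ = 13/5)
n(-8, V(1))*(-44 + B(8, 10)) = -2*(-44 + 78) = -2*34 = -68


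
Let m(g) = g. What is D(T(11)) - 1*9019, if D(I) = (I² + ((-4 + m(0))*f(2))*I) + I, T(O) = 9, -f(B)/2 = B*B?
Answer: -8641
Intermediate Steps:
f(B) = -2*B² (f(B) = -2*B*B = -2*B²)
D(I) = I² + 33*I (D(I) = (I² + ((-4 + 0)*(-2*2²))*I) + I = (I² + (-(-8)*4)*I) + I = (I² + (-4*(-8))*I) + I = (I² + 32*I) + I = I² + 33*I)
D(T(11)) - 1*9019 = 9*(33 + 9) - 1*9019 = 9*42 - 9019 = 378 - 9019 = -8641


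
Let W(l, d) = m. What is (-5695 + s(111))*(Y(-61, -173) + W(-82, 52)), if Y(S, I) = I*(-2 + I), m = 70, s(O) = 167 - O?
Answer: -171115455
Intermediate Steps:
W(l, d) = 70
(-5695 + s(111))*(Y(-61, -173) + W(-82, 52)) = (-5695 + (167 - 1*111))*(-173*(-2 - 173) + 70) = (-5695 + (167 - 111))*(-173*(-175) + 70) = (-5695 + 56)*(30275 + 70) = -5639*30345 = -171115455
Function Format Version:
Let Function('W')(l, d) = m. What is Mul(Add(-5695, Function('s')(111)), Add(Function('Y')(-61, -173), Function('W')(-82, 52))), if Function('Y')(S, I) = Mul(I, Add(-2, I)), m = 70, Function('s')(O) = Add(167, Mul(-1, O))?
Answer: -171115455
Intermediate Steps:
Function('W')(l, d) = 70
Mul(Add(-5695, Function('s')(111)), Add(Function('Y')(-61, -173), Function('W')(-82, 52))) = Mul(Add(-5695, Add(167, Mul(-1, 111))), Add(Mul(-173, Add(-2, -173)), 70)) = Mul(Add(-5695, Add(167, -111)), Add(Mul(-173, -175), 70)) = Mul(Add(-5695, 56), Add(30275, 70)) = Mul(-5639, 30345) = -171115455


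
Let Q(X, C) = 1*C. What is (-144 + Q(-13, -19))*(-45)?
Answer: 7335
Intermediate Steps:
Q(X, C) = C
(-144 + Q(-13, -19))*(-45) = (-144 - 19)*(-45) = -163*(-45) = 7335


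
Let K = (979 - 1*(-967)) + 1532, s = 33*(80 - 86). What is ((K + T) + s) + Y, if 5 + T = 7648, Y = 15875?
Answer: 26798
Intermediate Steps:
T = 7643 (T = -5 + 7648 = 7643)
s = -198 (s = 33*(-6) = -198)
K = 3478 (K = (979 + 967) + 1532 = 1946 + 1532 = 3478)
((K + T) + s) + Y = ((3478 + 7643) - 198) + 15875 = (11121 - 198) + 15875 = 10923 + 15875 = 26798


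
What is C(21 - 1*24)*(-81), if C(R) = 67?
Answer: -5427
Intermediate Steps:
C(21 - 1*24)*(-81) = 67*(-81) = -5427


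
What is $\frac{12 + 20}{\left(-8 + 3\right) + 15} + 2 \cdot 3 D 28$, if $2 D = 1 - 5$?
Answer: $- \frac{1664}{5} \approx -332.8$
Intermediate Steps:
$D = -2$ ($D = \frac{1 - 5}{2} = \frac{1}{2} \left(-4\right) = -2$)
$\frac{12 + 20}{\left(-8 + 3\right) + 15} + 2 \cdot 3 D 28 = \frac{12 + 20}{\left(-8 + 3\right) + 15} + 2 \cdot 3 \left(-2\right) 28 = \frac{32}{-5 + 15} + 6 \left(-2\right) 28 = \frac{32}{10} - 336 = 32 \cdot \frac{1}{10} - 336 = \frac{16}{5} - 336 = - \frac{1664}{5}$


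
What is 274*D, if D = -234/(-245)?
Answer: 64116/245 ≈ 261.70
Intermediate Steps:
D = 234/245 (D = -234*(-1/245) = 234/245 ≈ 0.95510)
274*D = 274*(234/245) = 64116/245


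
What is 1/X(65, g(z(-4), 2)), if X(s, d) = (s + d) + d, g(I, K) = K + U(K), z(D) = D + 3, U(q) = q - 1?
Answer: 1/71 ≈ 0.014085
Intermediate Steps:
U(q) = -1 + q
z(D) = 3 + D
g(I, K) = -1 + 2*K (g(I, K) = K + (-1 + K) = -1 + 2*K)
X(s, d) = s + 2*d (X(s, d) = (d + s) + d = s + 2*d)
1/X(65, g(z(-4), 2)) = 1/(65 + 2*(-1 + 2*2)) = 1/(65 + 2*(-1 + 4)) = 1/(65 + 2*3) = 1/(65 + 6) = 1/71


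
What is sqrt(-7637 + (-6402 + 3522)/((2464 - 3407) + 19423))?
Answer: I*sqrt(45280697)/77 ≈ 87.391*I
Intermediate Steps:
sqrt(-7637 + (-6402 + 3522)/((2464 - 3407) + 19423)) = sqrt(-7637 - 2880/(-943 + 19423)) = sqrt(-7637 - 2880/18480) = sqrt(-7637 - 2880*1/18480) = sqrt(-7637 - 12/77) = sqrt(-588061/77) = I*sqrt(45280697)/77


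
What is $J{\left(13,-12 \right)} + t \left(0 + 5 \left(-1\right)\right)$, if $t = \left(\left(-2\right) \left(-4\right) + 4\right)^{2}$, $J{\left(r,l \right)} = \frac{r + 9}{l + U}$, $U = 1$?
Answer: $-722$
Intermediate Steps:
$J{\left(r,l \right)} = \frac{9 + r}{1 + l}$ ($J{\left(r,l \right)} = \frac{r + 9}{l + 1} = \frac{9 + r}{1 + l}$)
$t = 144$ ($t = \left(8 + 4\right)^{2} = 12^{2} = 144$)
$J{\left(13,-12 \right)} + t \left(0 + 5 \left(-1\right)\right) = \frac{9 + 13}{1 - 12} + 144 \left(0 + 5 \left(-1\right)\right) = \frac{1}{-11} \cdot 22 + 144 \left(0 - 5\right) = \left(- \frac{1}{11}\right) 22 + 144 \left(-5\right) = -2 - 720 = -722$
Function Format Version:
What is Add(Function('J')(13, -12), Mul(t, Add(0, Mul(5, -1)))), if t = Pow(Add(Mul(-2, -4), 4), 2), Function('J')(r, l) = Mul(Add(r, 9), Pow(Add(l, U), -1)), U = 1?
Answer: -722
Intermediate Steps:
Function('J')(r, l) = Mul(Pow(Add(1, l), -1), Add(9, r)) (Function('J')(r, l) = Mul(Add(r, 9), Pow(Add(l, 1), -1)) = Mul(Add(9, r), Pow(Add(1, l), -1)) = Mul(Pow(Add(1, l), -1), Add(9, r)))
t = 144 (t = Pow(Add(8, 4), 2) = Pow(12, 2) = 144)
Add(Function('J')(13, -12), Mul(t, Add(0, Mul(5, -1)))) = Add(Mul(Pow(Add(1, -12), -1), Add(9, 13)), Mul(144, Add(0, Mul(5, -1)))) = Add(Mul(Pow(-11, -1), 22), Mul(144, Add(0, -5))) = Add(Mul(Rational(-1, 11), 22), Mul(144, -5)) = Add(-2, -720) = -722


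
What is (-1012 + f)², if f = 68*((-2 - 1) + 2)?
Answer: 1166400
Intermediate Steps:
f = -68 (f = 68*(-3 + 2) = 68*(-1) = -68)
(-1012 + f)² = (-1012 - 68)² = (-1080)² = 1166400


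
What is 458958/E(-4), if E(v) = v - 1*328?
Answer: -229479/166 ≈ -1382.4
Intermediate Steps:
E(v) = -328 + v (E(v) = v - 328 = -328 + v)
458958/E(-4) = 458958/(-328 - 4) = 458958/(-332) = 458958*(-1/332) = -229479/166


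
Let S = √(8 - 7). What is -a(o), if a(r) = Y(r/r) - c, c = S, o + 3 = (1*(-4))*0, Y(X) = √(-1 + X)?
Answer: 1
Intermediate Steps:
o = -3 (o = -3 + (1*(-4))*0 = -3 - 4*0 = -3 + 0 = -3)
S = 1 (S = √1 = 1)
c = 1
a(r) = -1 (a(r) = √(-1 + r/r) - 1*1 = √(-1 + 1) - 1 = √0 - 1 = 0 - 1 = -1)
-a(o) = -1*(-1) = 1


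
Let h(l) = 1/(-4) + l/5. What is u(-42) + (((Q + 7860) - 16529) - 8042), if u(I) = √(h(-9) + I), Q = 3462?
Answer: -13249 + I*√4405/10 ≈ -13249.0 + 6.637*I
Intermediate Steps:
h(l) = -¼ + l/5 (h(l) = 1*(-¼) + l*(⅕) = -¼ + l/5)
u(I) = √(-41/20 + I) (u(I) = √((-¼ + (⅕)*(-9)) + I) = √((-¼ - 9/5) + I) = √(-41/20 + I))
u(-42) + (((Q + 7860) - 16529) - 8042) = √(-205 + 100*(-42))/10 + (((3462 + 7860) - 16529) - 8042) = √(-205 - 4200)/10 + ((11322 - 16529) - 8042) = √(-4405)/10 + (-5207 - 8042) = (I*√4405)/10 - 13249 = I*√4405/10 - 13249 = -13249 + I*√4405/10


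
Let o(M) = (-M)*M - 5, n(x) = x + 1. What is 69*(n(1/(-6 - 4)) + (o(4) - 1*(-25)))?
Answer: 3381/10 ≈ 338.10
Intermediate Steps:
n(x) = 1 + x
o(M) = -5 - M**2 (o(M) = -M**2 - 5 = -5 - M**2)
69*(n(1/(-6 - 4)) + (o(4) - 1*(-25))) = 69*((1 + 1/(-6 - 4)) + ((-5 - 1*4**2) - 1*(-25))) = 69*((1 + 1/(-10)) + ((-5 - 1*16) + 25)) = 69*((1 - 1/10) + ((-5 - 16) + 25)) = 69*(9/10 + (-21 + 25)) = 69*(9/10 + 4) = 69*(49/10) = 3381/10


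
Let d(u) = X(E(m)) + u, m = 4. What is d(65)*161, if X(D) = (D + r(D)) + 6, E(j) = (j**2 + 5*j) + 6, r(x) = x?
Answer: 24955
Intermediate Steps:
E(j) = 6 + j**2 + 5*j
X(D) = 6 + 2*D (X(D) = (D + D) + 6 = 2*D + 6 = 6 + 2*D)
d(u) = 90 + u (d(u) = (6 + 2*(6 + 4**2 + 5*4)) + u = (6 + 2*(6 + 16 + 20)) + u = (6 + 2*42) + u = (6 + 84) + u = 90 + u)
d(65)*161 = (90 + 65)*161 = 155*161 = 24955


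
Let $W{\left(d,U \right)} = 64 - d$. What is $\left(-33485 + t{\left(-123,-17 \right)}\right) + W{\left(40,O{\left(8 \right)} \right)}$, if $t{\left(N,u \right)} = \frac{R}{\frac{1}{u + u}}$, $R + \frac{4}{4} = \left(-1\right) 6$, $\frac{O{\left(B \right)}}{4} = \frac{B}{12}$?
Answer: $-33223$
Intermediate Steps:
$O{\left(B \right)} = \frac{B}{3}$ ($O{\left(B \right)} = 4 \frac{B}{12} = \frac{B}{3}$)
$R = -7$ ($R = -1 - 6 = -7$)
$t{\left(N,u \right)} = - 14 u$ ($t{\left(N,u \right)} = - \frac{7}{\frac{1}{u + u}} = - \frac{7}{\frac{1}{2 u}} = - \frac{7}{\frac{1}{2} \frac{1}{u}} = - 7 \cdot 2 u = - 14 u$)
$\left(-33485 + t{\left(-123,-17 \right)}\right) + W{\left(40,O{\left(8 \right)} \right)} = \left(-33485 - -238\right) + \left(64 - 40\right) = \left(-33485 + 238\right) + \left(64 - 40\right) = -33247 + 24 = -33223$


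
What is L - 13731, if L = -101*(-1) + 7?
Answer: -13623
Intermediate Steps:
L = 108 (L = 101 + 7 = 108)
L - 13731 = 108 - 13731 = -13623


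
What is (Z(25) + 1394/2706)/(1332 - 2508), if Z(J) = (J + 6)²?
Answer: -15865/19404 ≈ -0.81761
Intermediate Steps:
Z(J) = (6 + J)²
(Z(25) + 1394/2706)/(1332 - 2508) = ((6 + 25)² + 1394/2706)/(1332 - 2508) = (31² + 1394*(1/2706))/(-1176) = (961 + 17/33)*(-1/1176) = (31730/33)*(-1/1176) = -15865/19404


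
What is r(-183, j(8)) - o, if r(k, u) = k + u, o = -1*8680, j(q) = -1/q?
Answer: 67975/8 ≈ 8496.9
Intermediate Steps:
o = -8680
r(-183, j(8)) - o = (-183 - 1/8) - 1*(-8680) = (-183 - 1*⅛) + 8680 = (-183 - ⅛) + 8680 = -1465/8 + 8680 = 67975/8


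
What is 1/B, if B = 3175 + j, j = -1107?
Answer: 1/2068 ≈ 0.00048356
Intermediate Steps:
B = 2068 (B = 3175 - 1107 = 2068)
1/B = 1/2068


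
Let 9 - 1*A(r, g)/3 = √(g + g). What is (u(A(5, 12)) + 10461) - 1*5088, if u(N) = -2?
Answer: 5371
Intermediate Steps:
A(r, g) = 27 - 3*√2*√g (A(r, g) = 27 - 3*√(g + g) = 27 - 3*√2*√g)
(u(A(5, 12)) + 10461) - 1*5088 = (-2 + 10461) - 1*5088 = 10459 - 5088 = 5371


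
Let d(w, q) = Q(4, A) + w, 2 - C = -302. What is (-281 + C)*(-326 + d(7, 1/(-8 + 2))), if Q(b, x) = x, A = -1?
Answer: -7360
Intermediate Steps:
C = 304 (C = 2 - 1*(-302) = 2 + 302 = 304)
d(w, q) = -1 + w
(-281 + C)*(-326 + d(7, 1/(-8 + 2))) = (-281 + 304)*(-326 + (-1 + 7)) = 23*(-326 + 6) = 23*(-320) = -7360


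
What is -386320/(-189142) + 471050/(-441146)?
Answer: 20332045905/20859809183 ≈ 0.97470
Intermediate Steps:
-386320/(-189142) + 471050/(-441146) = -386320*(-1/189142) + 471050*(-1/441146) = 193160/94571 - 235525/220573 = 20332045905/20859809183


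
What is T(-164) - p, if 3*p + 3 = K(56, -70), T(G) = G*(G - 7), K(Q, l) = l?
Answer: 84205/3 ≈ 28068.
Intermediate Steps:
T(G) = G*(-7 + G)
p = -73/3 (p = -1 + (1/3)*(-70) = -1 - 70/3 = -73/3 ≈ -24.333)
T(-164) - p = -164*(-7 - 164) - 1*(-73/3) = -164*(-171) + 73/3 = 28044 + 73/3 = 84205/3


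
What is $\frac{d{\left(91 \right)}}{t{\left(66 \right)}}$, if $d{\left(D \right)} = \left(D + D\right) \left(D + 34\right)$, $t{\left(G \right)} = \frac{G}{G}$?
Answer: $22750$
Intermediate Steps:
$t{\left(G \right)} = 1$
$d{\left(D \right)} = 2 D \left(34 + D\right)$
$\frac{d{\left(91 \right)}}{t{\left(66 \right)}} = \frac{2 \cdot 91 \left(34 + 91\right)}{1} = 2 \cdot 91 \cdot 125 \cdot 1 = 22750 \cdot 1 = 22750$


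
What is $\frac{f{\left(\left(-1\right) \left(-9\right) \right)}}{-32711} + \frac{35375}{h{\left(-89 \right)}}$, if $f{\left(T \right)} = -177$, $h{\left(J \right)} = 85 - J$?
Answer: $\frac{1157182423}{5691714} \approx 203.31$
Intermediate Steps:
$\frac{f{\left(\left(-1\right) \left(-9\right) \right)}}{-32711} + \frac{35375}{h{\left(-89 \right)}} = - \frac{177}{-32711} + \frac{35375}{85 - -89} = \left(-177\right) \left(- \frac{1}{32711}\right) + \frac{35375}{85 + 89} = \frac{177}{32711} + \frac{35375}{174} = \frac{1157182423}{5691714}$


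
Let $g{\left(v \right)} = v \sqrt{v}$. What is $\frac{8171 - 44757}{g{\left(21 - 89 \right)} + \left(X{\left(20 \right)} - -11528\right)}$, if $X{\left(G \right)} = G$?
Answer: $- \frac{52811891}{16708842} - \frac{310981 i \sqrt{17}}{8354421} \approx -3.1607 - 0.15348 i$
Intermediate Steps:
$g{\left(v \right)} = v^{\frac{3}{2}}$
$\frac{8171 - 44757}{g{\left(21 - 89 \right)} + \left(X{\left(20 \right)} - -11528\right)} = \frac{8171 - 44757}{\left(21 - 89\right)^{\frac{3}{2}} + \left(20 - -11528\right)} = - \frac{36586}{\left(21 - 89\right)^{\frac{3}{2}} + \left(20 + 11528\right)} = - \frac{36586}{\left(-68\right)^{\frac{3}{2}} + 11548} = - \frac{36586}{- 136 i \sqrt{17} + 11548} = - \frac{36586}{11548 - 136 i \sqrt{17}}$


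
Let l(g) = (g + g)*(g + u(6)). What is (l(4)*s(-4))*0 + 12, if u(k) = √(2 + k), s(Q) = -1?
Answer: 12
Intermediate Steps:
l(g) = 2*g*(g + 2*√2) (l(g) = (g + g)*(g + √(2 + 6)) = (2*g)*(g + √8) = (2*g)*(g + 2*√2) = 2*g*(g + 2*√2))
(l(4)*s(-4))*0 + 12 = ((2*4*(4 + 2*√2))*(-1))*0 + 12 = ((32 + 16*√2)*(-1))*0 + 12 = (-32 - 16*√2)*0 + 12 = 0 + 12 = 12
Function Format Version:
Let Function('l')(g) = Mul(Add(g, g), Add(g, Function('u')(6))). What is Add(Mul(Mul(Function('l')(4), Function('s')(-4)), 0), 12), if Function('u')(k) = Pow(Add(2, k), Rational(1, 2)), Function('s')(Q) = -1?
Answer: 12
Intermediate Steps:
Function('l')(g) = Mul(2, g, Add(g, Mul(2, Pow(2, Rational(1, 2))))) (Function('l')(g) = Mul(Add(g, g), Add(g, Pow(Add(2, 6), Rational(1, 2)))) = Mul(Mul(2, g), Add(g, Pow(8, Rational(1, 2)))) = Mul(Mul(2, g), Add(g, Mul(2, Pow(2, Rational(1, 2))))) = Mul(2, g, Add(g, Mul(2, Pow(2, Rational(1, 2))))))
Add(Mul(Mul(Function('l')(4), Function('s')(-4)), 0), 12) = Add(Mul(Mul(Mul(2, 4, Add(4, Mul(2, Pow(2, Rational(1, 2))))), -1), 0), 12) = Add(Mul(Mul(Add(32, Mul(16, Pow(2, Rational(1, 2)))), -1), 0), 12) = Add(Mul(Add(-32, Mul(-16, Pow(2, Rational(1, 2)))), 0), 12) = Add(0, 12) = 12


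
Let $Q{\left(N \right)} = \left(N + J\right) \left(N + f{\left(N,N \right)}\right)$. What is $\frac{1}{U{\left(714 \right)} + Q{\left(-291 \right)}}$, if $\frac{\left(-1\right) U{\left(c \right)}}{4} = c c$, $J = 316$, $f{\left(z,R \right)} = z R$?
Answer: $\frac{1}{70566} \approx 1.4171 \cdot 10^{-5}$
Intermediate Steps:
$f{\left(z,R \right)} = R z$
$U{\left(c \right)} = - 4 c^{2}$ ($U{\left(c \right)} = - 4 c c = - 4 c^{2}$)
$Q{\left(N \right)} = \left(316 + N\right) \left(N + N^{2}\right)$ ($Q{\left(N \right)} = \left(N + 316\right) \left(N + N N\right) = \left(316 + N\right) \left(N + N^{2}\right)$)
$\frac{1}{U{\left(714 \right)} + Q{\left(-291 \right)}} = \frac{1}{- 4 \cdot 714^{2} - 291 \left(316 + \left(-291\right)^{2} + 317 \left(-291\right)\right)} = \frac{1}{\left(-4\right) 509796 - 291 \left(316 + 84681 - 92247\right)} = \frac{1}{-2039184 - -2109750} = \frac{1}{-2039184 + 2109750} = \frac{1}{70566}$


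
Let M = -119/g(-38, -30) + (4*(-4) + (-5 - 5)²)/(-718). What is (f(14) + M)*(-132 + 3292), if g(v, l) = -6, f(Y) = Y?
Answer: 114747500/1077 ≈ 1.0654e+5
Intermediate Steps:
M = 42469/2154 (M = -119/(-6) + (4*(-4) + (-5 - 5)²)/(-718) = -119*(-⅙) + (-16 + (-10)²)*(-1/718) = 119/6 + (-16 + 100)*(-1/718) = 119/6 + 84*(-1/718) = 119/6 - 42/359 = 42469/2154 ≈ 19.716)
(f(14) + M)*(-132 + 3292) = (14 + 42469/2154)*(-132 + 3292) = (72625/2154)*3160 = 114747500/1077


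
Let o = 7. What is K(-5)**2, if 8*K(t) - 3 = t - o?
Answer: 81/64 ≈ 1.2656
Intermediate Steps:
K(t) = -1/2 + t/8 (K(t) = 3/8 + (t - 1*7)/8 = 3/8 + (t - 7)/8 = 3/8 + (-7 + t)/8 = 3/8 + (-7/8 + t/8) = -1/2 + t/8)
K(-5)**2 = (-1/2 + (1/8)*(-5))**2 = (-1/2 - 5/8)**2 = (-9/8)**2 = 81/64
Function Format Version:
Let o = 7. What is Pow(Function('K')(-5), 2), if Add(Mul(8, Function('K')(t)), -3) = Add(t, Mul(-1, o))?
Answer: Rational(81, 64) ≈ 1.2656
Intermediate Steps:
Function('K')(t) = Add(Rational(-1, 2), Mul(Rational(1, 8), t)) (Function('K')(t) = Add(Rational(3, 8), Mul(Rational(1, 8), Add(t, Mul(-1, 7)))) = Add(Rational(3, 8), Mul(Rational(1, 8), Add(t, -7))) = Add(Rational(3, 8), Mul(Rational(1, 8), Add(-7, t))) = Add(Rational(3, 8), Add(Rational(-7, 8), Mul(Rational(1, 8), t))) = Add(Rational(-1, 2), Mul(Rational(1, 8), t)))
Pow(Function('K')(-5), 2) = Pow(Add(Rational(-1, 2), Mul(Rational(1, 8), -5)), 2) = Pow(Add(Rational(-1, 2), Rational(-5, 8)), 2) = Pow(Rational(-9, 8), 2) = Rational(81, 64)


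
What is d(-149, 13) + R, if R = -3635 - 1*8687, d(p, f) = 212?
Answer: -12110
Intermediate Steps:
R = -12322 (R = -3635 - 8687 = -12322)
d(-149, 13) + R = 212 - 12322 = -12110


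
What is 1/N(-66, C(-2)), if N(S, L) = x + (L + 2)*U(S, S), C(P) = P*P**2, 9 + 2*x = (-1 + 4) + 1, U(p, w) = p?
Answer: 2/787 ≈ 0.0025413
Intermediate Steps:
x = -5/2 (x = -9/2 + ((-1 + 4) + 1)/2 = -9/2 + (3 + 1)/2 = -9/2 + (1/2)*4 = -9/2 + 2 = -5/2 ≈ -2.5000)
C(P) = P**3
N(S, L) = -5/2 + S*(2 + L) (N(S, L) = -5/2 + (L + 2)*S = -5/2 + (2 + L)*S = -5/2 + S*(2 + L))
1/N(-66, C(-2)) = 1/(-5/2 + 2*(-66) + (-2)**3*(-66)) = 1/(-5/2 - 132 - 8*(-66)) = 1/(-5/2 - 132 + 528) = 1/(787/2) = 2/787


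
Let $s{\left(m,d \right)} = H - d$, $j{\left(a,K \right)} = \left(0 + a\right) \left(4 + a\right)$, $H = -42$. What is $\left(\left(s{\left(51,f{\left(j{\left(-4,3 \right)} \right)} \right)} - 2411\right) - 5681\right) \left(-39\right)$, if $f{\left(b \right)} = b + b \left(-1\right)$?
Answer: $317226$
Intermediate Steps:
$j{\left(a,K \right)} = a \left(4 + a\right)$
$f{\left(b \right)} = 0$ ($f{\left(b \right)} = b - b = 0$)
$s{\left(m,d \right)} = -42 - d$
$\left(\left(s{\left(51,f{\left(j{\left(-4,3 \right)} \right)} \right)} - 2411\right) - 5681\right) \left(-39\right) = \left(\left(\left(-42 - 0\right) - 2411\right) - 5681\right) \left(-39\right) = \left(\left(\left(-42 + 0\right) - 2411\right) - 5681\right) \left(-39\right) = \left(\left(-42 - 2411\right) - 5681\right) \left(-39\right) = \left(-2453 - 5681\right) \left(-39\right) = \left(-8134\right) \left(-39\right) = 317226$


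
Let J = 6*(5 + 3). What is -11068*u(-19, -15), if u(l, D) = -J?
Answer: 531264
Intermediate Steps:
J = 48 (J = 6*8 = 48)
u(l, D) = -48 (u(l, D) = -1*48 = -48)
-11068*u(-19, -15) = -11068*(-48) = 531264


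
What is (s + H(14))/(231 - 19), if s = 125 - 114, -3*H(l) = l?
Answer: 19/636 ≈ 0.029874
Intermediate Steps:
H(l) = -l/3
s = 11
(s + H(14))/(231 - 19) = (11 - 1/3*14)/(231 - 19) = (11 - 14/3)/212 = (19/3)*(1/212) = 19/636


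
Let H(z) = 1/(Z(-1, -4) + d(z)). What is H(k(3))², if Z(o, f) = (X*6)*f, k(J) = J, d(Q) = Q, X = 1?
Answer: 1/441 ≈ 0.0022676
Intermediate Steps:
Z(o, f) = 6*f (Z(o, f) = (1*6)*f = 6*f)
H(z) = 1/(-24 + z) (H(z) = 1/(6*(-4) + z) = 1/(-24 + z))
H(k(3))² = (1/(-24 + 3))² = (1/(-21))² = (-1/21)² = 1/441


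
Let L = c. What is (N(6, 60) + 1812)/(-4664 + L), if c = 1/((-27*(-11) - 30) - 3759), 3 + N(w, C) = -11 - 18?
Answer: -6215760/16286689 ≈ -0.38165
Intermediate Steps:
N(w, C) = -32 (N(w, C) = -3 + (-11 - 18) = -3 - 29 = -32)
c = -1/3492 (c = 1/((297 - 30) - 3759) = 1/(267 - 3759) = 1/(-3492) = -1/3492 ≈ -0.00028637)
L = -1/3492 ≈ -0.00028637
(N(6, 60) + 1812)/(-4664 + L) = (-32 + 1812)/(-4664 - 1/3492) = 1780/(-16286689/3492) = 1780*(-3492/16286689) = -6215760/16286689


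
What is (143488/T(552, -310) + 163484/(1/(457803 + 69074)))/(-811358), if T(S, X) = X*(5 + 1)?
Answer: -20026610558374/188640735 ≈ -1.0616e+5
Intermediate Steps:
T(S, X) = 6*X (T(S, X) = X*6 = 6*X)
(143488/T(552, -310) + 163484/(1/(457803 + 69074)))/(-811358) = (143488/((6*(-310))) + 163484/(1/(457803 + 69074)))/(-811358) = (143488/(-1860) + 163484/(1/526877))*(-1/811358) = (143488*(-1/1860) + 163484/(1/526877))*(-1/811358) = (-35872/465 + 163484*526877)*(-1/811358) = (-35872/465 + 86135959468)*(-1/811358) = (40053221116748/465)*(-1/811358) = -20026610558374/188640735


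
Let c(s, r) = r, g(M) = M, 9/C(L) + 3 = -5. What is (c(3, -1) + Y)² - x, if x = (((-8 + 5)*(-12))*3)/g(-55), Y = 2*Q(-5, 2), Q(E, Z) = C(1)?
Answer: 11023/880 ≈ 12.526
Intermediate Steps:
C(L) = -9/8 (C(L) = 9/(-3 - 5) = 9/(-8) = 9*(-⅛) = -9/8)
Q(E, Z) = -9/8
Y = -9/4 (Y = 2*(-9/8) = -9/4 ≈ -2.2500)
x = -108/55 (x = (((-8 + 5)*(-12))*3)/(-55) = (-3*(-12)*3)*(-1/55) = (36*3)*(-1/55) = 108*(-1/55) = -108/55 ≈ -1.9636)
(c(3, -1) + Y)² - x = (-1 - 9/4)² - 1*(-108/55) = (-13/4)² + 108/55 = 169/16 + 108/55 = 11023/880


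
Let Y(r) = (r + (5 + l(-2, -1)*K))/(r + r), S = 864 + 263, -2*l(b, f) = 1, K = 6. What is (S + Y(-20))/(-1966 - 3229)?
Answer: -22549/103900 ≈ -0.21703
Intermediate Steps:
l(b, f) = -½ (l(b, f) = -½*1 = -½)
S = 1127
Y(r) = (2 + r)/(2*r) (Y(r) = (r + (5 - ½*6))/(r + r) = (r + (5 - 3))/((2*r)) = (r + 2)*(1/(2*r)) = (2 + r)*(1/(2*r)) = (2 + r)/(2*r))
(S + Y(-20))/(-1966 - 3229) = (1127 + (½)*(2 - 20)/(-20))/(-1966 - 3229) = (1127 + (½)*(-1/20)*(-18))/(-5195) = (1127 + 9/20)*(-1/5195) = (22549/20)*(-1/5195) = -22549/103900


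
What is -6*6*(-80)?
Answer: 2880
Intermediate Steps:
-6*6*(-80) = -36*(-80) = 2880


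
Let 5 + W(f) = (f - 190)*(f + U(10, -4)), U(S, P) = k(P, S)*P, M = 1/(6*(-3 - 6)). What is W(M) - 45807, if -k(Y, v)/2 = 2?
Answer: -142443035/2916 ≈ -48849.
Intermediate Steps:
k(Y, v) = -4 (k(Y, v) = -2*2 = -4)
M = -1/54 (M = 1/(6*(-9)) = 1/(-54) = -1/54 ≈ -0.018519)
U(S, P) = -4*P
W(f) = -5 + (-190 + f)*(16 + f) (W(f) = -5 + (f - 190)*(f - 4*(-4)) = -5 + (-190 + f)*(f + 16) = -5 + (-190 + f)*(16 + f))
W(M) - 45807 = (-3045 + (-1/54)² - 174*(-1/54)) - 45807 = (-3045 + 1/2916 + 29/9) - 45807 = -8869823/2916 - 45807 = -142443035/2916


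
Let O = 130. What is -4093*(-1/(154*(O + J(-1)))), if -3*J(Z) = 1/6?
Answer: 36837/180103 ≈ 0.20453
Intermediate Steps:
J(Z) = -1/18 (J(Z) = -1/3/6 = -1/3*1/6 = -1/18)
-4093*(-1/(154*(O + J(-1)))) = -4093*(-1/(154*(130 - 1/18))) = -4093/((-154*2339/18)) = -4093/(-180103/9) = -4093*(-9/180103) = 36837/180103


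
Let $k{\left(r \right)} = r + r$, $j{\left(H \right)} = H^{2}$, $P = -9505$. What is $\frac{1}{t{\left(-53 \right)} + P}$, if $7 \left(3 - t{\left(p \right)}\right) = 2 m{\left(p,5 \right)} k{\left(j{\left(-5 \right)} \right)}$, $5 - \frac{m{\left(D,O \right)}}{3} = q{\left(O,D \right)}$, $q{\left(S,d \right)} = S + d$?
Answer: $- \frac{7}{82414} \approx -8.4937 \cdot 10^{-5}$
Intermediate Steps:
$m{\left(D,O \right)} = 15 - 3 D - 3 O$ ($m{\left(D,O \right)} = 15 - 3 \left(O + D\right) = 15 - 3 \left(D + O\right) = 15 - \left(3 D + 3 O\right) = 15 - 3 D - 3 O$)
$k{\left(r \right)} = 2 r$
$t{\left(p \right)} = 3 + \frac{300 p}{7}$ ($t{\left(p \right)} = 3 - \frac{2 \left(15 - 3 p - 15\right) 2 \left(-5\right)^{2}}{7} = 3 - \frac{2 \left(15 - 3 p - 15\right) 2 \cdot 25}{7} = 3 - \frac{2 \left(- 3 p\right) 50}{7} = 3 - \frac{- 6 p 50}{7} = 3 - \frac{\left(-300\right) p}{7} = 3 + \frac{300 p}{7}$)
$\frac{1}{t{\left(-53 \right)} + P} = \frac{1}{\left(3 + \frac{300}{7} \left(-53\right)\right) - 9505} = \frac{1}{\left(3 - \frac{15900}{7}\right) - 9505} = \frac{1}{- \frac{15879}{7} - 9505} = \frac{1}{- \frac{82414}{7}} = - \frac{7}{82414}$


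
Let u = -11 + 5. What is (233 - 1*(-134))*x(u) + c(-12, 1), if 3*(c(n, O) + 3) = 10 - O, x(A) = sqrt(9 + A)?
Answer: 367*sqrt(3) ≈ 635.66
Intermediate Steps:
u = -6
c(n, O) = 1/3 - O/3 (c(n, O) = -3 + (10 - O)/3 = -3 + (10/3 - O/3) = 1/3 - O/3)
(233 - 1*(-134))*x(u) + c(-12, 1) = (233 - 1*(-134))*sqrt(9 - 6) + (1/3 - 1/3*1) = (233 + 134)*sqrt(3) + (1/3 - 1/3) = 367*sqrt(3) + 0 = 367*sqrt(3)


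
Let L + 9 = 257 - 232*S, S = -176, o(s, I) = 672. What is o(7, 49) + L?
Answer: 41752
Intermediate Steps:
L = 41080 (L = -9 + (257 - 232*(-176)) = -9 + (257 + 40832) = -9 + 41089 = 41080)
o(7, 49) + L = 672 + 41080 = 41752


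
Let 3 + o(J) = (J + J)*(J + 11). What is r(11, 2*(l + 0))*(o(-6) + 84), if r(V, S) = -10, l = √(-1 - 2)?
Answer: -210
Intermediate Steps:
l = I*√3 (l = √(-3) = I*√3 ≈ 1.732*I)
o(J) = -3 + 2*J*(11 + J) (o(J) = -3 + (J + J)*(J + 11) = -3 + (2*J)*(11 + J) = -3 + 2*J*(11 + J))
r(11, 2*(l + 0))*(o(-6) + 84) = -10*((-3 + 2*(-6)² + 22*(-6)) + 84) = -10*((-3 + 2*36 - 132) + 84) = -10*((-3 + 72 - 132) + 84) = -10*(-63 + 84) = -10*21 = -210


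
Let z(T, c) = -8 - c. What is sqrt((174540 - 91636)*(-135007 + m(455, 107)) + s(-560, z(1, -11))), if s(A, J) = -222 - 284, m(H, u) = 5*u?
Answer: I*sqrt(11148267194) ≈ 1.0559e+5*I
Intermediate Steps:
s(A, J) = -506
sqrt((174540 - 91636)*(-135007 + m(455, 107)) + s(-560, z(1, -11))) = sqrt((174540 - 91636)*(-135007 + 5*107) - 506) = sqrt(82904*(-135007 + 535) - 506) = sqrt(82904*(-134472) - 506) = sqrt(-11148266688 - 506) = sqrt(-11148267194) = I*sqrt(11148267194)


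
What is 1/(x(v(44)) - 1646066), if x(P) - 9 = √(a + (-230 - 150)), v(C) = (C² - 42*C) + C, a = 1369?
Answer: -1646057/2709503646260 - √989/2709503646260 ≈ -6.0752e-7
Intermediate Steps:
v(C) = C² - 41*C
x(P) = 9 + √989 (x(P) = 9 + √(1369 + (-230 - 150)) = 9 + √(1369 - 380) = 9 + √989)
1/(x(v(44)) - 1646066) = 1/((9 + √989) - 1646066) = 1/(-1646057 + √989)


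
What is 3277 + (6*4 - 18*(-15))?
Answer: 3571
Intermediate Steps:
3277 + (6*4 - 18*(-15)) = 3277 + (24 + 270) = 3277 + 294 = 3571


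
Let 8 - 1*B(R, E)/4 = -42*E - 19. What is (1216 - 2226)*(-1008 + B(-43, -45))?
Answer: 8544600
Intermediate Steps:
B(R, E) = 108 + 168*E (B(R, E) = 32 - 4*(-42*E - 19) = 32 - 4*(-19 - 42*E) = 32 + (76 + 168*E) = 108 + 168*E)
(1216 - 2226)*(-1008 + B(-43, -45)) = (1216 - 2226)*(-1008 + (108 + 168*(-45))) = -1010*(-1008 + (108 - 7560)) = -1010*(-1008 - 7452) = -1010*(-8460) = 8544600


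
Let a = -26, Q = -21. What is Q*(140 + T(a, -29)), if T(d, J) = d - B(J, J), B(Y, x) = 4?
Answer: -2310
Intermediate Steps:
T(d, J) = -4 + d (T(d, J) = d - 1*4 = d - 4 = -4 + d)
Q*(140 + T(a, -29)) = -21*(140 + (-4 - 26)) = -21*(140 - 30) = -21*110 = -2310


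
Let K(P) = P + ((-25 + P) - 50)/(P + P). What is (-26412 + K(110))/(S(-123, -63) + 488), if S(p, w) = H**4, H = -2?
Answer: -1157281/22176 ≈ -52.186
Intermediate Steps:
S(p, w) = 16 (S(p, w) = (-2)**4 = 16)
K(P) = P + (-75 + P)/(2*P) (K(P) = P + (-75 + P)/((2*P)) = P + (-75 + P)*(1/(2*P)) = P + (-75 + P)/(2*P))
(-26412 + K(110))/(S(-123, -63) + 488) = (-26412 + (1/2 + 110 - 75/2/110))/(16 + 488) = (-26412 + (1/2 + 110 - 75/2*1/110))/504 = (-26412 + (1/2 + 110 - 15/44))*(1/504) = (-26412 + 4847/44)*(1/504) = -1157281/44*1/504 = -1157281/22176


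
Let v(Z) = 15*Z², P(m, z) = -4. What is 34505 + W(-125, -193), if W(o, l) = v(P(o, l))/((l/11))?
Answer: 6656825/193 ≈ 34491.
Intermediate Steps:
W(o, l) = 2640/l (W(o, l) = (15*(-4)²)/((l/11)) = (15*16)/((l*(1/11))) = 240/((l/11)) = 240*(11/l) = 2640/l)
34505 + W(-125, -193) = 34505 + 2640/(-193) = 34505 + 2640*(-1/193) = 34505 - 2640/193 = 6656825/193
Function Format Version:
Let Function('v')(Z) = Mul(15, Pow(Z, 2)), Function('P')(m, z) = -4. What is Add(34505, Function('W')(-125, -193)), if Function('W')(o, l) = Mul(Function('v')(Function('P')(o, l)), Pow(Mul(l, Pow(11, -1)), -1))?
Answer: Rational(6656825, 193) ≈ 34491.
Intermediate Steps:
Function('W')(o, l) = Mul(2640, Pow(l, -1)) (Function('W')(o, l) = Mul(Mul(15, Pow(-4, 2)), Pow(Mul(l, Pow(11, -1)), -1)) = Mul(Mul(15, 16), Pow(Mul(l, Rational(1, 11)), -1)) = Mul(240, Pow(Mul(Rational(1, 11), l), -1)) = Mul(240, Mul(11, Pow(l, -1))) = Mul(2640, Pow(l, -1)))
Add(34505, Function('W')(-125, -193)) = Add(34505, Mul(2640, Pow(-193, -1))) = Add(34505, Mul(2640, Rational(-1, 193))) = Add(34505, Rational(-2640, 193)) = Rational(6656825, 193)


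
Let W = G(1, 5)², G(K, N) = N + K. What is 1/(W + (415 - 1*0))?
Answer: 1/451 ≈ 0.0022173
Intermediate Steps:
G(K, N) = K + N
W = 36 (W = (1 + 5)² = 6² = 36)
1/(W + (415 - 1*0)) = 1/(36 + (415 - 1*0)) = 1/(36 + (415 + 0)) = 1/(36 + 415) = 1/451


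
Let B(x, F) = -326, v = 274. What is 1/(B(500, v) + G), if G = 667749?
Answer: 1/667423 ≈ 1.4983e-6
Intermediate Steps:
1/(B(500, v) + G) = 1/(-326 + 667749) = 1/667423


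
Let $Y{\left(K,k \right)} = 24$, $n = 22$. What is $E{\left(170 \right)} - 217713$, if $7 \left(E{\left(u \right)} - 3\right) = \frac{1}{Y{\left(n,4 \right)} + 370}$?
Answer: $- \frac{600444179}{2758} \approx -2.1771 \cdot 10^{5}$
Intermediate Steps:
$E{\left(u \right)} = \frac{8275}{2758}$ ($E{\left(u \right)} = 3 + \frac{1}{7 \left(24 + 370\right)} = 3 + \frac{1}{7 \cdot 394} = 3 + \frac{1}{7} \cdot \frac{1}{394} = 3 + \frac{1}{2758} = \frac{8275}{2758}$)
$E{\left(170 \right)} - 217713 = \frac{8275}{2758} - 217713 = - \frac{600444179}{2758}$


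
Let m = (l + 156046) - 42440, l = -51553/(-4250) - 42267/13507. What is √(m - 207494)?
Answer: I*√12374398622856696010/11480950 ≈ 306.4*I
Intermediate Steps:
l = 516691621/57404750 (l = -51553*(-1/4250) - 42267*1/13507 = 51553/4250 - 42267/13507 = 516691621/57404750 ≈ 9.0009)
m = 6522040720121/57404750 (m = (516691621/57404750 + 156046) - 42440 = 8958298310121/57404750 - 42440 = 6522040720121/57404750 ≈ 1.1362e+5)
√(m - 207494) = √(6522040720121/57404750 - 207494) = √(-5389100476379/57404750) = I*√12374398622856696010/11480950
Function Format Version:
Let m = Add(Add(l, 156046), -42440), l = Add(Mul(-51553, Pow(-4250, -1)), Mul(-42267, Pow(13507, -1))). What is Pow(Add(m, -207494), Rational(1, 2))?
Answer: Mul(Rational(1, 11480950), I, Pow(12374398622856696010, Rational(1, 2))) ≈ Mul(306.40, I)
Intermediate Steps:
l = Rational(516691621, 57404750) (l = Add(Mul(-51553, Rational(-1, 4250)), Mul(-42267, Rational(1, 13507))) = Add(Rational(51553, 4250), Rational(-42267, 13507)) = Rational(516691621, 57404750) ≈ 9.0009)
m = Rational(6522040720121, 57404750) (m = Add(Add(Rational(516691621, 57404750), 156046), -42440) = Add(Rational(8958298310121, 57404750), -42440) = Rational(6522040720121, 57404750) ≈ 1.1362e+5)
Pow(Add(m, -207494), Rational(1, 2)) = Pow(Add(Rational(6522040720121, 57404750), -207494), Rational(1, 2)) = Pow(Rational(-5389100476379, 57404750), Rational(1, 2)) = Mul(Rational(1, 11480950), I, Pow(12374398622856696010, Rational(1, 2)))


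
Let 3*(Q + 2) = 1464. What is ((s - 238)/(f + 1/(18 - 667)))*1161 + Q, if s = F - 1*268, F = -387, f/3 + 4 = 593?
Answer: -115529625/1146782 ≈ -100.74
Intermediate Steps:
Q = 486 (Q = -2 + (⅓)*1464 = -2 + 488 = 486)
f = 1767 (f = -12 + 3*593 = -12 + 1779 = 1767)
s = -655 (s = -387 - 1*268 = -387 - 268 = -655)
((s - 238)/(f + 1/(18 - 667)))*1161 + Q = ((-655 - 238)/(1767 + 1/(18 - 667)))*1161 + 486 = -893/(1767 + 1/(-649))*1161 + 486 = -893/(1767 - 1/649)*1161 + 486 = -893/1146782/649*1161 + 486 = -893*649/1146782*1161 + 486 = -579557/1146782*1161 + 486 = -672865677/1146782 + 486 = -115529625/1146782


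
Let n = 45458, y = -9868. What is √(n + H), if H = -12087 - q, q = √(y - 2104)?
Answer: √(33371 - 2*I*√2993) ≈ 182.68 - 0.2995*I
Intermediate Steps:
q = 2*I*√2993 (q = √(-9868 - 2104) = √(-11972) = 2*I*√2993 ≈ 109.42*I)
H = -12087 - 2*I*√2993 ≈ -12087.0 - 109.42*I
√(n + H) = √(45458 + (-12087 - 2*I*√2993)) = √(33371 - 2*I*√2993)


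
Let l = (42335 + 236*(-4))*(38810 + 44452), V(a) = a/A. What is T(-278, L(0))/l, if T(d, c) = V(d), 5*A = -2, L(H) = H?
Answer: 695/3446297442 ≈ 2.0167e-7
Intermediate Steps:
A = -⅖ (A = (⅕)*(-2) = -⅖ ≈ -0.40000)
V(a) = -5*a/2 (V(a) = a/(-⅖) = a*(-5/2) = -5*a/2)
T(d, c) = -5*d/2
l = 3446297442 (l = (42335 - 944)*83262 = 41391*83262 = 3446297442)
T(-278, L(0))/l = -5/2*(-278)/3446297442 = 695*(1/3446297442) = 695/3446297442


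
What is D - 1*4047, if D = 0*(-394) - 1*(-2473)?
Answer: -1574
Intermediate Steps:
D = 2473 (D = 0 + 2473 = 2473)
D - 1*4047 = 2473 - 1*4047 = 2473 - 4047 = -1574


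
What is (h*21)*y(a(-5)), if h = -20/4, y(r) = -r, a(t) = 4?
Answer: 420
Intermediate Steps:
h = -5 (h = -20*¼ = -5)
(h*21)*y(a(-5)) = (-5*21)*(-1*4) = -105*(-4) = 420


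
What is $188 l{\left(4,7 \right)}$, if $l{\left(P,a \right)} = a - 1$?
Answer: $1128$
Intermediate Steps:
$l{\left(P,a \right)} = -1 + a$ ($l{\left(P,a \right)} = a - 1 = -1 + a$)
$188 l{\left(4,7 \right)} = 188 \left(-1 + 7\right) = 188 \cdot 6 = 1128$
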